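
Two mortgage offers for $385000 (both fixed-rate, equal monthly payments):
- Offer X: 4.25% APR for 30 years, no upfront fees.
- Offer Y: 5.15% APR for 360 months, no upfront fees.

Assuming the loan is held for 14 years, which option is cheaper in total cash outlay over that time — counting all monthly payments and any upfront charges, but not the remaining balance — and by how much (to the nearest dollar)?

Offer X by $34,983

Offer X: at 4.25% the monthly rate is 0.0035417, so the payment is 385,000 × 0.0035417 / (1 − 1.0035417^−360) = $1,893.97.
Offer Y: at 5.15% the monthly rate is 0.0042917, so the payment is 385,000 × 0.0042917 / (1 − 1.0042917^−360) = $2,102.20.
Over 168 months: Offer X costs 168 × $1,893.97 = $318,186.96; Offer Y costs 168 × $2,102.20 = $353,169.60.
Offer X is cheaper by $353,169.60 − $318,186.96 = $34,982.64.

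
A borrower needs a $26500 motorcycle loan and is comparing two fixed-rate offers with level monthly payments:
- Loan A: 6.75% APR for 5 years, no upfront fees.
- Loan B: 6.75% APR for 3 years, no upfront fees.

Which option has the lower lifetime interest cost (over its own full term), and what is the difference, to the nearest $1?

Loan A: at 6.75% the monthly rate is 0.0056250, so the payment is 26,500 × 0.0056250 / (1 − 1.0056250^−60) = $521.61.
Total interest on Loan A = 60 × $521.61 − $26,500 = $4,796.60.
Loan B: monthly rate = 6.75%/12 = 0.0056250; payment = 26,500 × 0.0056250 / (1 − (1+0.0056250)^−36) = $815.22.
Total interest on Loan B = 36 × $815.22 − $26,500 = $2,847.92.
Loan B is lower by $1,948.68.

Loan B by $1,949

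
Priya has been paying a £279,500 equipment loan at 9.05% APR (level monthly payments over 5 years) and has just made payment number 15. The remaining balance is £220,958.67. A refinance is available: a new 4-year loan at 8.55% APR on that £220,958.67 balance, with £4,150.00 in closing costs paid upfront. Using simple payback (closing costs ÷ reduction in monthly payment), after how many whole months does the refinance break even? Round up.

12 months

Current payment = 279,500 × 9.05%/12 / (1 − (1+0.0075417)^−60) = £5,808.75.
Refinanced payment = 220,958.67 × 0.0071250 / (1 − (1+0.0071250)^−48) = £5,451.47.
Monthly savings = £5,808.75 − £5,451.47 = £357.28.
Break-even = £4,150.00 / £357.28 = 11.62 → 12 months.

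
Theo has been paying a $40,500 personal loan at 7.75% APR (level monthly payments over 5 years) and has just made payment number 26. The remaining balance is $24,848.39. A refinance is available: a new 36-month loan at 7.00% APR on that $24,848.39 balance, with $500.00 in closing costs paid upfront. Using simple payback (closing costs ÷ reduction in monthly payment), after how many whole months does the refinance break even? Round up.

11 months

Current payment = 40,500 × 7.75%/12 / (1 − (1+0.0064583)^−60) = $816.36.
Refinanced payment = 24,848.39 × 0.0058333 / (1 − (1+0.0058333)^−36) = $767.25.
Monthly savings = $816.36 − $767.25 = $49.11.
Break-even = $500.00 / $49.11 = 10.18 → 11 months.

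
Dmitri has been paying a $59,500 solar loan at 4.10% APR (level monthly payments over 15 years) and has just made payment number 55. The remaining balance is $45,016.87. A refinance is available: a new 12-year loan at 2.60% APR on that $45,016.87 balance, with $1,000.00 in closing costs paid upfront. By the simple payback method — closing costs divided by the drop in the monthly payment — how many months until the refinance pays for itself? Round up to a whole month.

Current payment = 59,500 × 4.1%/12 / (1 − (1+0.0034167)^−180) = $443.10.
Refinanced payment = 45,016.87 × 0.0021667 / (1 − (1+0.0021667)^−144) = $364.25.
Monthly savings = $443.10 − $364.25 = $78.85.
Break-even = $1,000.00 / $78.85 = 12.68 → 13 months.

13 months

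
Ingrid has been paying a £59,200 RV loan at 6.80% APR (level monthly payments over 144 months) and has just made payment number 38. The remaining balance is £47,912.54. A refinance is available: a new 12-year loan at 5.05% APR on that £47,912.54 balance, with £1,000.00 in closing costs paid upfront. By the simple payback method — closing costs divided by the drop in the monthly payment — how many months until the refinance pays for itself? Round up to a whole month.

Current payment = 59,200 × 6.8%/12 / (1 − (1+0.0056667)^−144) = £602.51.
Refinanced payment = 47,912.54 × 0.0042083 / (1 − (1+0.0042083)^−144) = £444.34.
Monthly savings = £602.51 − £444.34 = £158.17.
Break-even = £1,000.00 / £158.17 = 6.32 → 7 months.

7 months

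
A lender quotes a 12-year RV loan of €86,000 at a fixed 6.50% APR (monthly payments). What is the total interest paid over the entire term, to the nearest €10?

€38,080

Monthly rate = 6.5%/12 = 0.0054167; payment = 86,000 × 0.0054167 / (1 − (1+0.0054167)^−144) = €861.65.
Total paid = 144 × €861.65 = €124,077.60; interest = €124,077.60 − €86,000 = €38,077.60.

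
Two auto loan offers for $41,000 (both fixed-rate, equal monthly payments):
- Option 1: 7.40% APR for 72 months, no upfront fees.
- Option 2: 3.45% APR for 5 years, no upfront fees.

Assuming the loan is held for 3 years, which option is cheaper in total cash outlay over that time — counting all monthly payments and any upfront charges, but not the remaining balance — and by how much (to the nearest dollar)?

Option 1: monthly rate = 7.4%/12 = 0.0061667; payment = 41,000 × 0.0061667 / (1 − (1+0.0061667)^−72) = $706.91.
Option 2: monthly rate = 3.45%/12 = 0.0028750; payment = 41,000 × 0.0028750 / (1 − (1+0.0028750)^−60) = $744.94.
Over 36 months: Option 1 costs 36 × $706.91 = $25,448.76; Option 2 costs 36 × $744.94 = $26,817.84.
Option 1 is cheaper by $26,817.84 − $25,448.76 = $1,369.08.

Option 1 by $1,369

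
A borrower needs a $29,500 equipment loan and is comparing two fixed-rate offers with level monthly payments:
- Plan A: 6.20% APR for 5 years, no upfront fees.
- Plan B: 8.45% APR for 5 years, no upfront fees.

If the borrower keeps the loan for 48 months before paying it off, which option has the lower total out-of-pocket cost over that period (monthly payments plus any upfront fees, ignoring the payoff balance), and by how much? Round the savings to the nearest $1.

Plan A: monthly rate = 6.2%/12 = 0.0051667; payment = 29,500 × 0.0051667 / (1 − (1+0.0051667)^−60) = $573.07.
Plan B: at 8.45% the monthly rate is 0.0070417, so the payment is 29,500 × 0.0070417 / (1 − 1.0070417^−60) = $604.53.
Over 48 months: Plan A costs 48 × $573.07 = $27,507.36; Plan B costs 48 × $604.53 = $29,017.44.
Plan A is cheaper by $29,017.44 − $27,507.36 = $1,510.08.

Plan A by $1,510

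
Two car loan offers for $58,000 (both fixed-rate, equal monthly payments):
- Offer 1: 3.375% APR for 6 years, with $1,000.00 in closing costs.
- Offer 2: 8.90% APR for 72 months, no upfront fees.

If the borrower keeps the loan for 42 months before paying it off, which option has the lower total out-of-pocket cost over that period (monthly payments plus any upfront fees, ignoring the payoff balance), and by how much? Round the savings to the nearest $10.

Offer 1 by $5,370

Offer 1: at 3.375% the monthly rate is 0.0028125, so the payment is 58,000 × 0.0028125 / (1 − 1.0028125^−72) = $891.00.
Offer 2: monthly rate = 8.9%/12 = 0.0074167; payment = 58,000 × 0.0074167 / (1 − (1+0.0074167)^−72) = $1,042.60.
Over 42 months: Offer 1 costs 42 × $891.00 + $1,000.00 = $38,422.00; Offer 2 costs 42 × $1,042.60 = $43,789.20.
Offer 1 is cheaper by $43,789.20 − $38,422.00 = $5,367.20.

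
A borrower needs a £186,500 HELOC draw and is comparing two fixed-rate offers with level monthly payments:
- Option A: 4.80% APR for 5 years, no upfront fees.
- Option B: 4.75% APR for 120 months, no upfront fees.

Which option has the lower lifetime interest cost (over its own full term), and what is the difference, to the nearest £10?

Option A: at 4.80% the monthly rate is 0.0040000, so the payment is 186,500 × 0.0040000 / (1 − 1.0040000^−60) = £3,502.42.
Total interest on Option A = 60 × £3,502.42 − £186,500 = £23,645.20.
Option B: monthly rate = 4.75%/12 = 0.0039583; payment = 186,500 × 0.0039583 / (1 − (1+0.0039583)^−120) = £1,955.41.
Total interest on Option B = 120 × £1,955.41 − £186,500 = £48,149.20.
Option A is lower by £24,504.00.

Option A by £24,500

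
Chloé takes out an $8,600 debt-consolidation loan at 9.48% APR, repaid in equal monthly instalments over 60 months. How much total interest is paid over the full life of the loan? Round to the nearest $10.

$2,230

Monthly rate = 9.48%/12 = 0.0079000; payment = 8,600 × 0.0079000 / (1 − (1+0.0079000)^−60) = $180.53.
Total paid = 60 × $180.53 = $10,831.80; interest = $10,831.80 − $8,600 = $2,231.80.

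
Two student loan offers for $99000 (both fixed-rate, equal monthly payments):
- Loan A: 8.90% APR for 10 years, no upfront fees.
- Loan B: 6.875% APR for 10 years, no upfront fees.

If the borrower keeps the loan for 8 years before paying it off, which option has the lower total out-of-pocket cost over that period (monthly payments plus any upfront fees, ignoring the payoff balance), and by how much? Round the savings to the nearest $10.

Loan B by $10,140

Loan A: monthly rate = 8.9%/12 = 0.0074167; payment = 99,000 × 0.0074167 / (1 − (1+0.0074167)^−120) = $1,248.74.
Loan B: at 6.875% the monthly rate is 0.0057292, so the payment is 99,000 × 0.0057292 / (1 − 1.0057292^−120) = $1,143.11.
Over 96 months: Loan A costs 96 × $1,248.74 = $119,879.04; Loan B costs 96 × $1,143.11 = $109,738.56.
Loan B is cheaper by $119,879.04 − $109,738.56 = $10,140.48.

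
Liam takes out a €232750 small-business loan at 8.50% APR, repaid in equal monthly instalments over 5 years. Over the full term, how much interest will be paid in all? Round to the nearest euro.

€53,763

Monthly rate = 8.5%/12 = 0.0070833; payment = 232,750 × 0.0070833 / (1 − (1+0.0070833)^−60) = €4,775.22.
Total paid = 60 × €4,775.22 = €286,513.20; interest = €286,513.20 − €232,750 = €53,763.20.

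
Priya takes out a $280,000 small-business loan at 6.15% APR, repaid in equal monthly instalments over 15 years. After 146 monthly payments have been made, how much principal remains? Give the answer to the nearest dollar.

With monthly rate i = 6.15%/12 = 0.0051250, the balance after k of n payments is P · [(1+i)^n − (1+i)^k] / [(1+i)^n − 1].
(1+0.0051250)^180 = 2.50965210 and (1+0.0051250)^146 = 2.10926413, so the balance is 280,000 × (2.50965210 − 2.10926413) / (2.50965210 − 1) = $74,261.24.

$74,261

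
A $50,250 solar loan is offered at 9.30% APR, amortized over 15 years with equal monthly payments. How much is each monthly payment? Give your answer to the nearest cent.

At 9.30% the monthly rate is 0.0077500, so the payment is 50,250 × 0.0077500 / (1 − 1.0077500^−180) = $518.68.

$518.68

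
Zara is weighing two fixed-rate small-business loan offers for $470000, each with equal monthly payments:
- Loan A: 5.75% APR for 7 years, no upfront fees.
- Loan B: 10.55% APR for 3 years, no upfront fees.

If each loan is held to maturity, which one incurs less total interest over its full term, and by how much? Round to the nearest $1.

Loan A: monthly rate = 5.75%/12 = 0.0047917; payment = 470,000 × 0.0047917 / (1 − (1+0.0047917)^−84) = $6,809.83.
Total interest on Loan A = 84 × $6,809.83 − $470,000 = $102,025.72.
Loan B: monthly rate = 10.55%/12 = 0.0087917; payment = 470,000 × 0.0087917 / (1 − (1+0.0087917)^−36) = $15,287.23.
Total interest on Loan B = 36 × $15,287.23 − $470,000 = $80,340.28.
Loan B is lower by $21,685.44.

Loan B by $21,685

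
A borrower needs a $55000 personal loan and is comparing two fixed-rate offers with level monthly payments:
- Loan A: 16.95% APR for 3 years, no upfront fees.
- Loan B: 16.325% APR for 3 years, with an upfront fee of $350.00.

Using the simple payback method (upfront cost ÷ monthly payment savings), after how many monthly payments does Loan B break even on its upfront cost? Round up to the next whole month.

21 months

Loan A: monthly rate = 16.95%/12 = 0.0141250; payment = 55,000 × 0.0141250 / (1 − (1+0.0141250)^−36) = $1,959.53.
Loan B: monthly rate = 16.325%/12 = 0.0136042; payment = 55,000 × 0.0136042 / (1 − (1+0.0136042)^−36) = $1,942.47.
Monthly savings = $1,959.53 − $1,942.47 = $17.06.
Break-even = $350.00 / $17.06 = 20.52 → 21 months.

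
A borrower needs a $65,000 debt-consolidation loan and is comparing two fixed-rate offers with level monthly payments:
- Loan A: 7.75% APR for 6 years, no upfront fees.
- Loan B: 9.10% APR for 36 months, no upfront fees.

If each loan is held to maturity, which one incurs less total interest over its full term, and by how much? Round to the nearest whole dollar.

Loan A: monthly rate = 7.75%/12 = 0.0064583; payment = 65,000 × 0.0064583 / (1 − (1+0.0064583)^−72) = $1,131.74.
Total interest on Loan A = 72 × $1,131.74 − $65,000 = $16,485.28.
Loan B: at 9.10% the monthly rate is 0.0075833, so the payment is 65,000 × 0.0075833 / (1 − 1.0075833^−36) = $2,070.01.
Total interest on Loan B = 36 × $2,070.01 − $65,000 = $9,520.36.
Loan B is lower by $6,964.92.

Loan B by $6,965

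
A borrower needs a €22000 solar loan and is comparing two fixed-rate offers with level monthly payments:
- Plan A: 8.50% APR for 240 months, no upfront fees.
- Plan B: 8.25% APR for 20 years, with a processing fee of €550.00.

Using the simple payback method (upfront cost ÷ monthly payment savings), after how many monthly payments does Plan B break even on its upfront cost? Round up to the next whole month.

Plan A: at 8.50% the monthly rate is 0.0070833, so the payment is 22,000 × 0.0070833 / (1 − 1.0070833^−240) = €190.92.
Plan B: at 8.25% the monthly rate is 0.0068750, so the payment is 22,000 × 0.0068750 / (1 − 1.0068750^−240) = €187.45.
Monthly savings = €190.92 − €187.45 = €3.47.
Break-even = €550.00 / €3.47 = 158.50 → 159 months.

159 months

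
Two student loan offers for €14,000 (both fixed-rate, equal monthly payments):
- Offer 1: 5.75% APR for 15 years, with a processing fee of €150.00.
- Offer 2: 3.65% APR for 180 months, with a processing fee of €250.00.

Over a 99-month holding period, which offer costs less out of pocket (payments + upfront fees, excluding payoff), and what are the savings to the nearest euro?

Offer 2 by €1,399

Offer 1: monthly rate = 5.75%/12 = 0.0047917; payment = 14,000 × 0.0047917 / (1 − (1+0.0047917)^−180) = €116.26.
Offer 2: at 3.65% the monthly rate is 0.0030417, so the payment is 14,000 × 0.0030417 / (1 − 1.0030417^−180) = €101.12.
Over 99 months: Offer 1 costs 99 × €116.26 + €150.00 = €11,659.74; Offer 2 costs 99 × €101.12 + €250.00 = €10,260.88.
Offer 2 is cheaper by €11,659.74 − €10,260.88 = €1,398.86.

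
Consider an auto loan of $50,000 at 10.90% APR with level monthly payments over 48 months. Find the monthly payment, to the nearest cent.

Monthly rate = 10.9%/12 = 0.0090833; payment = 50,000 × 0.0090833 / (1 − (1+0.0090833)^−48) = $1,289.85.

$1,289.85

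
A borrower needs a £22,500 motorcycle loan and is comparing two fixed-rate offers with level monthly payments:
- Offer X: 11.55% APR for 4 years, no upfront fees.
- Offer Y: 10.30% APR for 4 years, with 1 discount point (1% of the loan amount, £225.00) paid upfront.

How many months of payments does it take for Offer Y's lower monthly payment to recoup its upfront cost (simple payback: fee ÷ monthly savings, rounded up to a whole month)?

Offer X: at 11.55% the monthly rate is 0.0096250, so the payment is 22,500 × 0.0096250 / (1 − 1.0096250^−48) = £587.55.
Offer Y: monthly rate = 10.3%/12 = 0.0085833; payment = 22,500 × 0.0085833 / (1 − (1+0.0085833)^−48) = £573.91.
Monthly savings = £587.55 − £573.91 = £13.64.
Break-even = £225.00 / £13.64 = 16.50 → 17 months.

17 months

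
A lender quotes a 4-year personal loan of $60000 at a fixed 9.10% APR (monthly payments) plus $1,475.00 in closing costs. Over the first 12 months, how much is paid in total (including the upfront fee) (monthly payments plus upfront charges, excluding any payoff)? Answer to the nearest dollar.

At 9.10% the monthly rate is 0.0075833, so the payment is 60,000 × 0.0075833 / (1 − 1.0075833^−48) = $1,495.95.
Total outlay = 12 × $1,495.95 + $1,475.00 = $19,426.40.

$19,426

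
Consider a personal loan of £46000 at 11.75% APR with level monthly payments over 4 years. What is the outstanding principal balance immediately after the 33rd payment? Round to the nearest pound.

£16,744

With monthly rate i = 11.75%/12 = 0.0097917, the balance after k of n payments is P · [(1+i)^n − (1+i)^k] / [(1+i)^n − 1].
(1+0.0097917)^48 = 1.59634058 and (1+0.0097917)^33 = 1.37926850, so the balance is 46,000 × (1.59634058 − 1.37926850) / (1.59634058 − 1) = £16,744.32.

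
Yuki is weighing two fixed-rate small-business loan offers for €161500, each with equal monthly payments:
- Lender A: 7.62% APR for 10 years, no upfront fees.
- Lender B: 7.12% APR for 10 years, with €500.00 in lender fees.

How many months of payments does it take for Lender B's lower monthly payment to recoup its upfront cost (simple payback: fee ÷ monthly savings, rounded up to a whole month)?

12 months

Lender A: monthly rate = 7.62%/12 = 0.0063500; payment = 161,500 × 0.0063500 / (1 − (1+0.0063500)^−120) = €1,927.16.
Lender B: at 7.12% the monthly rate is 0.0059333, so the payment is 161,500 × 0.0059333 / (1 − 1.0059333^−120) = €1,885.16.
Monthly savings = €1,927.16 − €1,885.16 = €42.00.
Break-even = €500.00 / €42.00 = 11.90 → 12 months.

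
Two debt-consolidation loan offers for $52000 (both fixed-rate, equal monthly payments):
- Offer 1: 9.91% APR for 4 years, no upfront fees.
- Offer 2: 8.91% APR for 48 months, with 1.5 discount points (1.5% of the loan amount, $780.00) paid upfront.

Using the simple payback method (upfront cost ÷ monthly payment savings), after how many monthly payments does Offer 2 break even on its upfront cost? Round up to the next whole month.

Offer 1: at 9.91% the monthly rate is 0.0082583, so the payment is 52,000 × 0.0082583 / (1 − 1.0082583^−48) = $1,316.61.
Offer 2: monthly rate = 8.91%/12 = 0.0074250; payment = 52,000 × 0.0074250 / (1 − (1+0.0074250)^−48) = $1,291.80.
Monthly savings = $1,316.61 − $1,291.80 = $24.81.
Break-even = $780.00 / $24.81 = 31.44 → 32 months.

32 months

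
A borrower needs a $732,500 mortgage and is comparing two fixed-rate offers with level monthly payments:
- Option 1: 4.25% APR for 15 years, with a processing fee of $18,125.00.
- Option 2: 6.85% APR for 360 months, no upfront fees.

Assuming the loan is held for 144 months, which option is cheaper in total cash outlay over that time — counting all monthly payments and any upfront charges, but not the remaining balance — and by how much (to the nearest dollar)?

Option 2 by $120,461

Option 1: monthly rate = 4.25%/12 = 0.0035417; payment = 732,500 × 0.0035417 / (1 − (1+0.0035417)^−180) = $5,510.44.
Option 2: at 6.85% the monthly rate is 0.0057083, so the payment is 732,500 × 0.0057083 / (1 − 1.0057083^−360) = $4,799.77.
Over 144 months: Option 1 costs 144 × $5,510.44 + $18,125.00 = $811,628.36; Option 2 costs 144 × $4,799.77 = $691,166.88.
Option 2 is cheaper by $811,628.36 − $691,166.88 = $120,461.48.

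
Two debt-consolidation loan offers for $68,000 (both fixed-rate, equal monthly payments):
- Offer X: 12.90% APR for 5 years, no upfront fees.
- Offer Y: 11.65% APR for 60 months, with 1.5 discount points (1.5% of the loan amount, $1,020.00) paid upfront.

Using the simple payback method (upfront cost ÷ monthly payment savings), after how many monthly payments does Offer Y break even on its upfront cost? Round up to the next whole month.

Offer X: monthly rate = 12.9%/12 = 0.0107500; payment = 68,000 × 0.0107500 / (1 − (1+0.0107500)^−60) = $1,543.73.
Offer Y: at 11.65% the monthly rate is 0.0097083, so the payment is 68,000 × 0.0097083 / (1 − 1.0097083^−60) = $1,500.62.
Monthly savings = $1,543.73 − $1,500.62 = $43.11.
Break-even = $1,020.00 / $43.11 = 23.66 → 24 months.

24 months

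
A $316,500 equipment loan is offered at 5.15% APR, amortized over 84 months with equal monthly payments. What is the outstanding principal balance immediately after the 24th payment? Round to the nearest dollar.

$237,366

With monthly rate i = 5.15%/12 = 0.0042917, the balance after k of n payments is P · [(1+i)^n − (1+i)^k] / [(1+i)^n − 1].
(1+0.0042917)^84 = 1.43294051 and (1+0.0042917)^24 = 1.10824714, so the balance is 316,500 × (1.43294051 − 1.10824714) / (1.43294051 − 1) = $237,366.22.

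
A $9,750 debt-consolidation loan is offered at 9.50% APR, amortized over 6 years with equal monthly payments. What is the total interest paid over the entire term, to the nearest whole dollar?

Monthly rate = 9.5%/12 = 0.0079167; payment = 9,750 × 0.0079167 / (1 − (1+0.0079167)^−72) = $178.18.
Total paid = 72 × $178.18 = $12,828.96; interest = $12,828.96 − $9,750 = $3,078.96.

$3,079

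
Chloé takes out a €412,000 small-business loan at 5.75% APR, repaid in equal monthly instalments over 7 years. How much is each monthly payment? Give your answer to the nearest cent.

€5,969.47

Monthly rate = 5.75%/12 = 0.0047917; payment = 412,000 × 0.0047917 / (1 − (1+0.0047917)^−84) = €5,969.47.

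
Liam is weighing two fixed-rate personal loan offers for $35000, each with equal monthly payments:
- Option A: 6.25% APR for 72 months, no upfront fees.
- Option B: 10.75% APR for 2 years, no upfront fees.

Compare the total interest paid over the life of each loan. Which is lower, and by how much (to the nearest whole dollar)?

Option B by $3,009

Option A: monthly rate = 6.25%/12 = 0.0052083; payment = 35,000 × 0.0052083 / (1 − (1+0.0052083)^−72) = $584.19.
Total interest on Option A = 72 × $584.19 − $35,000 = $7,061.68.
Option B: monthly rate = 10.75%/12 = 0.0089583; payment = 35,000 × 0.0089583 / (1 − (1+0.0089583)^−24) = $1,627.21.
Total interest on Option B = 24 × $1,627.21 − $35,000 = $4,053.04.
Option B is lower by $3,008.64.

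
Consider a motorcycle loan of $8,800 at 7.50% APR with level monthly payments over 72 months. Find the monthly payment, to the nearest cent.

$152.15

Monthly rate = 7.5%/12 = 0.0062500; payment = 8,800 × 0.0062500 / (1 − (1+0.0062500)^−72) = $152.15.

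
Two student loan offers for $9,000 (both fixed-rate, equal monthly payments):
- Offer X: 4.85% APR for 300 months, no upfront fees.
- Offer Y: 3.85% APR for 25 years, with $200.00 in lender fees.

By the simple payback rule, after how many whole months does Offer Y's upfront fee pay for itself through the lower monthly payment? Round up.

Offer X: at 4.85% the monthly rate is 0.0040417, so the payment is 9,000 × 0.0040417 / (1 − 1.0040417^−300) = $51.83.
Offer Y: at 3.85% the monthly rate is 0.0032083, so the payment is 9,000 × 0.0032083 / (1 − 1.0032083^−300) = $46.76.
Monthly savings = $51.83 − $46.76 = $5.07.
Break-even = $200.00 / $5.07 = 39.45 → 40 months.

40 months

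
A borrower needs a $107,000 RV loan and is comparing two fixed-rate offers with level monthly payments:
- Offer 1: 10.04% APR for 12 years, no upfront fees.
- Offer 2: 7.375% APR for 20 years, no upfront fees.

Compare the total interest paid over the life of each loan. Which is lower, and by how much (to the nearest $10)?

Offer 1 by $20,420

Offer 1: monthly rate = 10.04%/12 = 0.0083667; payment = 107,000 × 0.0083667 / (1 − (1+0.0083667)^−144) = $1,281.21.
Total interest on Offer 1 = 144 × $1,281.21 − $107,000 = $77,494.24.
Offer 2: monthly rate = 7.375%/12 = 0.0061458; payment = 107,000 × 0.0061458 / (1 − (1+0.0061458)^−240) = $853.82.
Total interest on Offer 2 = 240 × $853.82 − $107,000 = $97,916.80.
Offer 1 is lower by $20,422.56.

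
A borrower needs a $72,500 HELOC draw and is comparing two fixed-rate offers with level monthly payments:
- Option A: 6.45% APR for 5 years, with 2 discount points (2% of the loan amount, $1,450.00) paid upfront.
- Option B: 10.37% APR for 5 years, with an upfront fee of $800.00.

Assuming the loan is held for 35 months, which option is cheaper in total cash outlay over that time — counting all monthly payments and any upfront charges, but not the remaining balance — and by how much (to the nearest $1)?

Option A: at 6.45% the monthly rate is 0.0053750, so the payment is 72,500 × 0.0053750 / (1 − 1.0053750^−60) = $1,416.85.
Option B: monthly rate = 10.37%/12 = 0.0086417; payment = 72,500 × 0.0086417 / (1 − (1+0.0086417)^−60) = $1,553.64.
Over 35 months: Option A costs 35 × $1,416.85 + $1,450.00 = $51,039.75; Option B costs 35 × $1,553.64 + $800.00 = $55,177.40.
Option A is cheaper by $55,177.40 − $51,039.75 = $4,137.65.

Option A by $4,138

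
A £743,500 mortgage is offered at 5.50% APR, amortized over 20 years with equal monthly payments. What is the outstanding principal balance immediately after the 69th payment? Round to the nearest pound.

£605,354

With monthly rate i = 5.5%/12 = 0.0045833, the balance after k of n payments is P · [(1+i)^n − (1+i)^k] / [(1+i)^n − 1].
(1+0.0045833)^240 = 2.99662556 and (1+0.0045833)^69 = 1.37098227, so the balance is 743,500 × (2.99662556 − 1.37098227) / (2.99662556 − 1) = £605,354.26.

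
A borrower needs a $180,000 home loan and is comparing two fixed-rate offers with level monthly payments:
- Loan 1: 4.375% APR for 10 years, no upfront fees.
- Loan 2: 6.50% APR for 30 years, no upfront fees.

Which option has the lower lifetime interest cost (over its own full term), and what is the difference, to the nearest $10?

Loan 1 by $187,020

Loan 1: monthly rate = 4.375%/12 = 0.0036458; payment = 180,000 × 0.0036458 / (1 − (1+0.0036458)^−120) = $1,854.66.
Total interest on Loan 1 = 120 × $1,854.66 − $180,000 = $42,559.20.
Loan 2: monthly rate = 6.5%/12 = 0.0054167; payment = 180,000 × 0.0054167 / (1 − (1+0.0054167)^−360) = $1,137.72.
Total interest on Loan 2 = 360 × $1,137.72 − $180,000 = $229,579.20.
Loan 1 is lower by $187,020.00.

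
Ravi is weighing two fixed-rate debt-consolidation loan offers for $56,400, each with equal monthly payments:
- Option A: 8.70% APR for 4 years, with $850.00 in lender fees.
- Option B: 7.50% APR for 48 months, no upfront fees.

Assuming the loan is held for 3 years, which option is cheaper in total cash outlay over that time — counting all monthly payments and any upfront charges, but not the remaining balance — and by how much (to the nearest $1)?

Option B by $1,995

Option A: at 8.70% the monthly rate is 0.0072500, so the payment is 56,400 × 0.0072500 / (1 − 1.0072500^−48) = $1,395.50.
Option B: monthly rate = 7.5%/12 = 0.0062500; payment = 56,400 × 0.0062500 / (1 − (1+0.0062500)^−48) = $1,363.69.
Over 36 months: Option A costs 36 × $1,395.50 + $850.00 = $51,088.00; Option B costs 36 × $1,363.69 = $49,092.84.
Option B is cheaper by $51,088.00 − $49,092.84 = $1,995.16.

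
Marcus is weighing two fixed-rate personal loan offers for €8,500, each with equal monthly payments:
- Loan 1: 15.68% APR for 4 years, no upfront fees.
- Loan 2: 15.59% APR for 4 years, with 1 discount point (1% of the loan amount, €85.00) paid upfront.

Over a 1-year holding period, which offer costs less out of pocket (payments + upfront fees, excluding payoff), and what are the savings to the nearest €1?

Loan 1 by €80

Loan 1: at 15.68% the monthly rate is 0.0130667, so the payment is 8,500 × 0.0130667 / (1 − 1.0130667^−48) = €239.50.
Loan 2: monthly rate = 15.59%/12 = 0.0129917; payment = 8,500 × 0.0129917 / (1 − (1+0.0129917)^−48) = €239.11.
Over 12 months: Loan 1 costs 12 × €239.50 = €2,874.00; Loan 2 costs 12 × €239.11 + €85.00 = €2,954.32.
Loan 1 is cheaper by €2,954.32 − €2,874.00 = €80.32.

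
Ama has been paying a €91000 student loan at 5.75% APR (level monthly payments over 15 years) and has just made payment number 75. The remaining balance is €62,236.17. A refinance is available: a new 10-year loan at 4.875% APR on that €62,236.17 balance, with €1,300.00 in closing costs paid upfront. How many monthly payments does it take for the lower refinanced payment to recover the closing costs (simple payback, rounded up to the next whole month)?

14 months

Current payment = 91,000 × 5.75%/12 / (1 − (1+0.0047917)^−180) = €755.67.
Refinanced payment = 62,236.17 × 0.0040625 / (1 − (1+0.0040625)^−120) = €656.32.
Monthly savings = €755.67 − €656.32 = €99.35.
Break-even = €1,300.00 / €99.35 = 13.09 → 14 months.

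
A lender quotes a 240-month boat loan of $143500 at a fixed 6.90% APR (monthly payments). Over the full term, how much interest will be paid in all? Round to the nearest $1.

$121,450

Monthly rate = 6.9%/12 = 0.0057500; payment = 143,500 × 0.0057500 / (1 − (1+0.0057500)^−240) = $1,103.96.
Total paid = 240 × $1,103.96 = $264,950.40; interest = $264,950.40 − $143,500 = $121,450.40.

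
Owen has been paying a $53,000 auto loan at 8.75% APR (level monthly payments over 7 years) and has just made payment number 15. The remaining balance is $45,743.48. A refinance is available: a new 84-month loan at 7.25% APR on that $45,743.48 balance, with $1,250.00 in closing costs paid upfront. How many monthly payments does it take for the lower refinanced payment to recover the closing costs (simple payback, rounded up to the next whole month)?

9 months

Current payment = 53,000 × 8.75%/12 / (1 − (1+0.0072917)^−84) = $846.01.
Refinanced payment = 45,743.48 × 0.0060417 / (1 − (1+0.0060417)^−84) = $696.00.
Monthly savings = $846.01 − $696.00 = $150.01.
Break-even = $1,250.00 / $150.01 = 8.33 → 9 months.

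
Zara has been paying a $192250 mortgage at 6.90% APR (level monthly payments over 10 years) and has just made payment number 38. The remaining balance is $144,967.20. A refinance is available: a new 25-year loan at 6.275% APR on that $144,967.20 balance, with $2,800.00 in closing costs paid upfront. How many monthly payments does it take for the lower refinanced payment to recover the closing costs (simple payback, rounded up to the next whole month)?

3 months

Current payment = 192,250 × 6.9%/12 / (1 − (1+0.0057500)^−120) = $2,222.29.
Refinanced payment = 144,967.20 × 0.0052292 / (1 − (1+0.0052292)^−300) = $958.55.
Monthly savings = $2,222.29 − $958.55 = $1,263.74.
Break-even = $2,800.00 / $1,263.74 = 2.22 → 3 months.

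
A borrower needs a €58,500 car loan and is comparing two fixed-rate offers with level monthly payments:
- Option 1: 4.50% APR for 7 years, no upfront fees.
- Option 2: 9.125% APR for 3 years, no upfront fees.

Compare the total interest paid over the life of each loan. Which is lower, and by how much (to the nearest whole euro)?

Option 2 by €1,213

Option 1: at 4.50% the monthly rate is 0.0037500, so the payment is 58,500 × 0.0037500 / (1 − 1.0037500^−84) = €813.16.
Total interest on Option 1 = 84 × €813.16 − €58,500 = €9,805.44.
Option 2: monthly rate = 9.125%/12 = 0.0076042; payment = 58,500 × 0.0076042 / (1 − (1+0.0076042)^−36) = €1,863.69.
Total interest on Option 2 = 36 × €1,863.69 − €58,500 = €8,592.84.
Option 2 is lower by €1,212.60.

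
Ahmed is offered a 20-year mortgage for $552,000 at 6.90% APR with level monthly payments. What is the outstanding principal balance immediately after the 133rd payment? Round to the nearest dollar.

With monthly rate i = 6.9%/12 = 0.0057500, the balance after k of n payments is P · [(1+i)^n − (1+i)^k] / [(1+i)^n − 1].
(1+0.0057500)^240 = 3.95922240 and (1+0.0057500)^133 = 2.14375665, so the balance is 552,000 × (3.95922240 − 2.14375665) / (3.95922240 − 1) = $338,648.79.

$338,649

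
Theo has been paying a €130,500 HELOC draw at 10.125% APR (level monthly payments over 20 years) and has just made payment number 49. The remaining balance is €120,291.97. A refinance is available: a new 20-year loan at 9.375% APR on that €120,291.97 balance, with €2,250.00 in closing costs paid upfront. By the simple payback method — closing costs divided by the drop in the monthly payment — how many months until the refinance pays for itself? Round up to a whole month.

Current payment = 130,500 × 10.125%/12 / (1 − (1+0.0084375)^−240) = €1,270.18.
Refinanced payment = 120,291.97 × 0.0078125 / (1 − (1+0.0078125)^−240) = €1,111.48.
Monthly savings = €1,270.18 − €1,111.48 = €158.70.
Break-even = €2,250.00 / €158.70 = 14.18 → 15 months.

15 months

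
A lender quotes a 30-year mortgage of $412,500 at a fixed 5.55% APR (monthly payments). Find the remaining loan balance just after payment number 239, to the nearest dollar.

With monthly rate i = 5.55%/12 = 0.0046250, the balance after k of n payments is P · [(1+i)^n − (1+i)^k] / [(1+i)^n − 1].
(1+0.0046250)^360 = 5.26542318 and (1+0.0046250)^239 = 3.01266984, so the balance is 412,500 × (5.26542318 − 3.01266984) / (5.26542318 − 1) = $217,858.98.

$217,859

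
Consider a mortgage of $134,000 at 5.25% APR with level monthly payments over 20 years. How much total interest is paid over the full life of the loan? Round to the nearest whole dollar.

$82,708

At 5.25% the monthly rate is 0.0043750, so the payment is 134,000 × 0.0043750 / (1 − 1.0043750^−240) = $902.95.
Total paid = 240 × $902.95 = $216,708.00; interest = $216,708.00 − $134,000 = $82,708.00.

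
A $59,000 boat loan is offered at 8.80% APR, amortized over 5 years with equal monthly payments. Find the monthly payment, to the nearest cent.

Monthly rate = 8.8%/12 = 0.0073333; payment = 59,000 × 0.0073333 / (1 − (1+0.0073333)^−60) = $1,219.02.

$1,219.02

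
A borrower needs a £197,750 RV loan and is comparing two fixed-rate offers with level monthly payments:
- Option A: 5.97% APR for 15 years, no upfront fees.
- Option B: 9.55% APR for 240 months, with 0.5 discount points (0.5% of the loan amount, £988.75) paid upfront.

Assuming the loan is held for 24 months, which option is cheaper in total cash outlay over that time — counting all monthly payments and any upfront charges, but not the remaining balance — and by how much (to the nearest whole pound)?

Option A: monthly rate = 5.97%/12 = 0.0049750; payment = 197,750 × 0.0049750 / (1 − (1+0.0049750)^−180) = £1,665.52.
Option B: at 9.55% the monthly rate is 0.0079583, so the payment is 197,750 × 0.0079583 / (1 − 1.0079583^−240) = £1,849.75.
Over 24 months: Option A costs 24 × £1,665.52 = £39,972.48; Option B costs 24 × £1,849.75 + £988.75 = £45,382.75.
Option A is cheaper by £45,382.75 − £39,972.48 = £5,410.27.

Option A by £5,410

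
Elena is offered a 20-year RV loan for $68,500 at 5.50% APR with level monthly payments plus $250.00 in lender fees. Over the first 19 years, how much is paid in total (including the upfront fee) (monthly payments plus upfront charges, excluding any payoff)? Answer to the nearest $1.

$107,684

At 5.50% the monthly rate is 0.0045833, so the payment is 68,500 × 0.0045833 / (1 − 1.0045833^−240) = $471.20.
Total outlay = 228 × $471.20 + $250.00 = $107,683.60.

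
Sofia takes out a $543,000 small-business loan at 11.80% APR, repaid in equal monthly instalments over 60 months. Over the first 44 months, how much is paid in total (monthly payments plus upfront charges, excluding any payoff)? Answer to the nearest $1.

At 11.80% the monthly rate is 0.0098333, so the payment is 543,000 × 0.0098333 / (1 − 1.0098333^−60) = $12,023.93.
Total outlay = 44 × $12,023.93 = $529,052.92.

$529,053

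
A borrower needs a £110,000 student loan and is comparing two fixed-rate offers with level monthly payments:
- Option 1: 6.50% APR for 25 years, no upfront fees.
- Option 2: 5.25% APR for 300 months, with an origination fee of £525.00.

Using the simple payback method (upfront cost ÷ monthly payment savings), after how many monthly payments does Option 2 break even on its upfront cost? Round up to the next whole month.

Option 1: at 6.50% the monthly rate is 0.0054167, so the payment is 110,000 × 0.0054167 / (1 − 1.0054167^−300) = £742.73.
Option 2: monthly rate = 5.25%/12 = 0.0043750; payment = 110,000 × 0.0043750 / (1 − (1+0.0043750)^−300) = £659.17.
Monthly savings = £742.73 − £659.17 = £83.56.
Break-even = £525.00 / £83.56 = 6.28 → 7 months.

7 months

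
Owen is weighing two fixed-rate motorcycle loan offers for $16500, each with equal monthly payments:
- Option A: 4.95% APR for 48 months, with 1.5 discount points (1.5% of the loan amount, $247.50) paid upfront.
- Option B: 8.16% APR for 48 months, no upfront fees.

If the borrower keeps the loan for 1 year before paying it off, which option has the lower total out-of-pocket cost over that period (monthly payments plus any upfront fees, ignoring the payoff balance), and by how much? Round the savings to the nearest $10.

Option A by $50

Option A: at 4.95% the monthly rate is 0.0041250, so the payment is 16,500 × 0.0041250 / (1 − 1.0041250^−48) = $379.61.
Option B: at 8.16% the monthly rate is 0.0068000, so the payment is 16,500 × 0.0068000 / (1 − 1.0068000^−48) = $404.05.
Over 12 months: Option A costs 12 × $379.61 + $247.50 = $4,802.82; Option B costs 12 × $404.05 = $4,848.60.
Option A is cheaper by $4,848.60 − $4,802.82 = $45.78.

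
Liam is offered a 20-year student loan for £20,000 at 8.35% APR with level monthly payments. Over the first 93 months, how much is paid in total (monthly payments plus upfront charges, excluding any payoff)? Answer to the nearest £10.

£15,970

Monthly rate = 8.35%/12 = 0.0069583; payment = 20,000 × 0.0069583 / (1 − (1+0.0069583)^−240) = £171.67.
Total outlay = 93 × £171.67 = £15,965.31.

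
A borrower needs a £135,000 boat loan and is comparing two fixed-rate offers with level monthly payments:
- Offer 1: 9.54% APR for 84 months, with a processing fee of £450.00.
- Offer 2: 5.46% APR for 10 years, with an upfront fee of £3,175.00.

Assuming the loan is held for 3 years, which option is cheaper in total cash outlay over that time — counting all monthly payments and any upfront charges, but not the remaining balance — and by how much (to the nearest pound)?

Offer 1: at 9.54% the monthly rate is 0.0079500, so the payment is 135,000 × 0.0079500 / (1 − 1.0079500^−84) = £2,209.20.
Offer 2: monthly rate = 5.46%/12 = 0.0045500; payment = 135,000 × 0.0045500 / (1 − (1+0.0045500)^−120) = £1,462.43.
Over 36 months: Offer 1 costs 36 × £2,209.20 + £450.00 = £79,981.20; Offer 2 costs 36 × £1,462.43 + £3,175.00 = £55,822.48.
Offer 2 is cheaper by £79,981.20 − £55,822.48 = £24,158.72.

Offer 2 by £24,159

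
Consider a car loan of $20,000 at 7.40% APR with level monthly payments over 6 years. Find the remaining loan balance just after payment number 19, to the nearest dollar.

With monthly rate i = 7.4%/12 = 0.0061667, the balance after k of n payments is P · [(1+i)^n − (1+i)^k] / [(1+i)^n − 1].
(1+0.0061667)^72 = 1.55680649 and (1+0.0061667)^19 = 1.12390236, so the balance is 20,000 × (1.55680649 − 1.12390236) / (1.55680649 − 1) = $15,549.54.

$15,550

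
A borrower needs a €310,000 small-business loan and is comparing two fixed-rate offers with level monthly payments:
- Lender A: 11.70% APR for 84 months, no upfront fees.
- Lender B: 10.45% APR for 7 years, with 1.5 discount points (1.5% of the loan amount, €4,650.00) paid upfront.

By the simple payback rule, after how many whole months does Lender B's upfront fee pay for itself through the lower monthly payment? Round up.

Lender A: at 11.70% the monthly rate is 0.0097500, so the payment is 310,000 × 0.0097500 / (1 − 1.0097500^−84) = €5,422.74.
Lender B: at 10.45% the monthly rate is 0.0087083, so the payment is 310,000 × 0.0087083 / (1 − 1.0087083^−84) = €5,218.73.
Monthly savings = €5,422.74 − €5,218.73 = €204.01.
Break-even = €4,650.00 / €204.01 = 22.79 → 23 months.

23 months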